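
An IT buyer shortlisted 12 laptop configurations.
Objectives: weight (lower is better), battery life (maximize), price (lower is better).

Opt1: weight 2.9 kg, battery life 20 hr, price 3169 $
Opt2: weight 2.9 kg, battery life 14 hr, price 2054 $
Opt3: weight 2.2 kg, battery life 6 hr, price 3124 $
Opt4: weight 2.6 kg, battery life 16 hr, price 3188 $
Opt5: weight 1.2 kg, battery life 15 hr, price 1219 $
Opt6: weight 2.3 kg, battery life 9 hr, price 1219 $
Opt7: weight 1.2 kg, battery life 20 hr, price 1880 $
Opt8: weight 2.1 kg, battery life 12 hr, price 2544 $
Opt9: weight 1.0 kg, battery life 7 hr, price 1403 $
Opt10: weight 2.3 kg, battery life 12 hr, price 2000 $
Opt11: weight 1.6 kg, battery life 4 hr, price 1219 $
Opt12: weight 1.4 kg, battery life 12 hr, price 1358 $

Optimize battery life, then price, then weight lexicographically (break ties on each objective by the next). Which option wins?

Opt7

First maximize battery life: best is 20, kept {Opt1, Opt7}.
Then minimize price: best is 1880, kept {Opt7}.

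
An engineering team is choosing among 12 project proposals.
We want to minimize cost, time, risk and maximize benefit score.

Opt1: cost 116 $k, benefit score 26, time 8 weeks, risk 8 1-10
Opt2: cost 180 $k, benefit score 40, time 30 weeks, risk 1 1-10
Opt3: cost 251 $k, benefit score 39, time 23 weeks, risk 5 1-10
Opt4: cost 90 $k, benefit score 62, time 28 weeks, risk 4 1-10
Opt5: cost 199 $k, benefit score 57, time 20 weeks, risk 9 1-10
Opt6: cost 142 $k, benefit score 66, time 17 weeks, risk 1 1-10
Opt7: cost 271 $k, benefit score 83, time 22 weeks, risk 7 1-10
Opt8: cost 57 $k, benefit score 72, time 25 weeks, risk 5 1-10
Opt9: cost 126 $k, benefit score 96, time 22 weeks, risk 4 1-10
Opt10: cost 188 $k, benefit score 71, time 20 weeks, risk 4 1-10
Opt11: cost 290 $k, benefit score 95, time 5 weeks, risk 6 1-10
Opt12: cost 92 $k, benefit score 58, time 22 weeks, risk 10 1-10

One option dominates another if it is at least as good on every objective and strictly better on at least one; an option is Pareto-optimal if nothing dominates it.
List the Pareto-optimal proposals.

Opt1: not dominated.
Opt2: dominated by Opt6 (cost 142≤180, benefit score 66≥40, time 17≤30, risk 1≤1).
Opt3: dominated by Opt6 (cost 142≤251, benefit score 66≥39, time 17≤23, risk 1≤5).
Opt4: not dominated.
Opt5: dominated by Opt6 (cost 142≤199, benefit score 66≥57, time 17≤20, risk 1≤9).
Opt6: not dominated.
Opt7: dominated by Opt9 (cost 126≤271, benefit score 96≥83, time 22≤22, risk 4≤7).
Opt8: not dominated (best cost).
Opt9: not dominated (best benefit score).
Opt10: not dominated.
Opt11: not dominated (best time).
Opt12: not dominated.

Opt1, Opt4, Opt6, Opt8, Opt9, Opt10, Opt11, Opt12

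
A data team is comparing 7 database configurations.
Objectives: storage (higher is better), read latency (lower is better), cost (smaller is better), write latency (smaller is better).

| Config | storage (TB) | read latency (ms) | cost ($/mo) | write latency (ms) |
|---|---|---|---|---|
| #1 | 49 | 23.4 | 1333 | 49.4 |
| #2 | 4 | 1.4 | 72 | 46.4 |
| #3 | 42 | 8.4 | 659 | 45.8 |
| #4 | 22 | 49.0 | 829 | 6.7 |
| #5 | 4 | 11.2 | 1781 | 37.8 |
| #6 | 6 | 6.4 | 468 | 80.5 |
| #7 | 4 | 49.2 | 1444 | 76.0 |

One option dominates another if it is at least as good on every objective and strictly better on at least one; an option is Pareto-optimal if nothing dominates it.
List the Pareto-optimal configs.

#1: not dominated (best storage).
#2: not dominated (best read latency).
#3: not dominated.
#4: not dominated (best write latency).
#5: not dominated.
#6: not dominated.
#7: dominated by #1 (storage 49≥4, read latency 23.4≤49.2, cost 1333≤1444, write latency 49.4≤76.0).

#1, #2, #3, #4, #5, #6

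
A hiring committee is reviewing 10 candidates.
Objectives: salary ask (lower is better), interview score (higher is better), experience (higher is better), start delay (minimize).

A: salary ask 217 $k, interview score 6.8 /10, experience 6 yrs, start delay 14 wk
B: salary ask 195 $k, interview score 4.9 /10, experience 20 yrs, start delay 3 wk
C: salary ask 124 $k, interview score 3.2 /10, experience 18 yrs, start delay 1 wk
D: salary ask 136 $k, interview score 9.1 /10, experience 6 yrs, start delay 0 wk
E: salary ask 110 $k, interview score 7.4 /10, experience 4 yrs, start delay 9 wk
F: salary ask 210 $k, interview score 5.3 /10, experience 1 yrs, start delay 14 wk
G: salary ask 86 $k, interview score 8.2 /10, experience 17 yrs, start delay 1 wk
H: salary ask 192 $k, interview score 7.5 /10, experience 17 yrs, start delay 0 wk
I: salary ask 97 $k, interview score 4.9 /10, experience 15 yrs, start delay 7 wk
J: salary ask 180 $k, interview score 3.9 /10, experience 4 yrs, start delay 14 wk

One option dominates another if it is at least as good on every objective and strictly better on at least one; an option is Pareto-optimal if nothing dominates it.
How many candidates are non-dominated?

A: dominated by D (salary ask 136≤217, interview score 9.1≥6.8, experience 6≥6, start delay 0≤14).
B: not dominated (best experience).
C: not dominated.
D: not dominated (best interview score).
E: dominated by G (salary ask 86≤110, interview score 8.2≥7.4, experience 17≥4, start delay 1≤9).
F: dominated by D (salary ask 136≤210, interview score 9.1≥5.3, experience 6≥1, start delay 0≤14).
G: not dominated (best salary ask).
H: not dominated.
I: dominated by G (salary ask 86≤97, interview score 8.2≥4.9, experience 17≥15, start delay 1≤7).
J: dominated by D (salary ask 136≤180, interview score 9.1≥3.9, experience 6≥4, start delay 0≤14).
Pareto-optimal: B, C, D, G, H → 5.

5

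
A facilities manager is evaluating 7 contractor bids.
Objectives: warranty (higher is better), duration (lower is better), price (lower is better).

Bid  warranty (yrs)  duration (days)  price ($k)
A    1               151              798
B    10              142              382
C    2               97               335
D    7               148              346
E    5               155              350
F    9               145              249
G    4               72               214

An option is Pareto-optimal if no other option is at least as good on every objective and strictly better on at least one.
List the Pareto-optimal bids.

A: dominated by B (warranty 10≥1, duration 142≤151, price 382≤798).
B: not dominated (best warranty).
C: dominated by G (warranty 4≥2, duration 72≤97, price 214≤335).
D: dominated by F (warranty 9≥7, duration 145≤148, price 249≤346).
E: dominated by D (warranty 7≥5, duration 148≤155, price 346≤350).
F: not dominated.
G: not dominated (best duration).

B, F, G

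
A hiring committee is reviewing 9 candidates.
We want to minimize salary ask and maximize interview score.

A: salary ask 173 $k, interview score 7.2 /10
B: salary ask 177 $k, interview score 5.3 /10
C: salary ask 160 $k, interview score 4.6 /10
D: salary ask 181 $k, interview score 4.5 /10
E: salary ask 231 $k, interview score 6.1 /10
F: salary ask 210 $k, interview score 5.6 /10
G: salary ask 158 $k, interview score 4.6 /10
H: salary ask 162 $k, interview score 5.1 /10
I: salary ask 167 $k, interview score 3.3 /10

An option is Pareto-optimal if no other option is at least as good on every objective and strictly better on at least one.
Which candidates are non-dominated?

A: not dominated (best interview score).
B: dominated by A (salary ask 173≤177, interview score 7.2≥5.3).
C: dominated by G (salary ask 158≤160, interview score 4.6≥4.6).
D: dominated by A (salary ask 173≤181, interview score 7.2≥4.5).
E: dominated by A (salary ask 173≤231, interview score 7.2≥6.1).
F: dominated by A (salary ask 173≤210, interview score 7.2≥5.6).
G: not dominated (best salary ask).
H: not dominated.
I: dominated by C (salary ask 160≤167, interview score 4.6≥3.3).

A, G, H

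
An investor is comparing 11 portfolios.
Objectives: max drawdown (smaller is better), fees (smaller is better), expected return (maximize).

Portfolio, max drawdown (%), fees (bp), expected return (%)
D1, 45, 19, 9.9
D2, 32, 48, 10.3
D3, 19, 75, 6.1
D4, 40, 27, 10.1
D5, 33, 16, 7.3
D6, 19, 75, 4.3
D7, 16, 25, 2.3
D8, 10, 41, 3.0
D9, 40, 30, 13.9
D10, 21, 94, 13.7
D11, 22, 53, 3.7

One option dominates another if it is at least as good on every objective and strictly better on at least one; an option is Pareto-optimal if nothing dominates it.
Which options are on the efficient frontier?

D1, D2, D3, D4, D5, D7, D8, D9, D10, D11

D1: not dominated.
D2: not dominated.
D3: not dominated.
D4: not dominated.
D5: not dominated (best fees).
D6: dominated by D3 (max drawdown 19≤19, fees 75≤75, expected return 6.1≥4.3).
D7: not dominated.
D8: not dominated (best max drawdown).
D9: not dominated (best expected return).
D10: not dominated.
D11: not dominated.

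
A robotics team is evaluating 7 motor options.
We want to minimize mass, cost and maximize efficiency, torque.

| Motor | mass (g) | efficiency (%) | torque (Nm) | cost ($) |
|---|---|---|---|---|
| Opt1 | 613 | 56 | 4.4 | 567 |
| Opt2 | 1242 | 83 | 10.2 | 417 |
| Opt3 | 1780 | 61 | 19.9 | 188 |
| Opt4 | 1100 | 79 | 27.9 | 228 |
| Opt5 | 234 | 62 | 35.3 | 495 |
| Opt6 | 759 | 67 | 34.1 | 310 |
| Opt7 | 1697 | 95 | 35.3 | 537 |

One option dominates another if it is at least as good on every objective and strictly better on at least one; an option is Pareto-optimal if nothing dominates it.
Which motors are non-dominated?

Opt2, Opt3, Opt4, Opt5, Opt6, Opt7

Opt1: dominated by Opt5 (mass 234≤613, efficiency 62≥56, torque 35.3≥4.4, cost 495≤567).
Opt2: not dominated.
Opt3: not dominated (best cost).
Opt4: not dominated.
Opt5: not dominated (best mass).
Opt6: not dominated.
Opt7: not dominated (best efficiency).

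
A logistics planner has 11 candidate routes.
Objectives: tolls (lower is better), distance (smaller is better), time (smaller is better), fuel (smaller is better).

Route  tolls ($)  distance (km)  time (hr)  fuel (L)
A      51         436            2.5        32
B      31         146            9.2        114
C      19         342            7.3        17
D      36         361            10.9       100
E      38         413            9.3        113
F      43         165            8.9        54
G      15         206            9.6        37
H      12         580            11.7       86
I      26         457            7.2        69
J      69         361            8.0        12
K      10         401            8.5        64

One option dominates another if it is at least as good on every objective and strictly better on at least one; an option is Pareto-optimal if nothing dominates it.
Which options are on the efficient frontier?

A, B, C, F, G, I, J, K

A: not dominated (best time).
B: not dominated (best distance).
C: not dominated.
D: dominated by C (tolls 19≤36, distance 342≤361, time 7.3≤10.9, fuel 17≤100).
E: dominated by C (tolls 19≤38, distance 342≤413, time 7.3≤9.3, fuel 17≤113).
F: not dominated.
G: not dominated.
H: dominated by K (tolls 10≤12, distance 401≤580, time 8.5≤11.7, fuel 64≤86).
I: not dominated.
J: not dominated (best fuel).
K: not dominated (best tolls).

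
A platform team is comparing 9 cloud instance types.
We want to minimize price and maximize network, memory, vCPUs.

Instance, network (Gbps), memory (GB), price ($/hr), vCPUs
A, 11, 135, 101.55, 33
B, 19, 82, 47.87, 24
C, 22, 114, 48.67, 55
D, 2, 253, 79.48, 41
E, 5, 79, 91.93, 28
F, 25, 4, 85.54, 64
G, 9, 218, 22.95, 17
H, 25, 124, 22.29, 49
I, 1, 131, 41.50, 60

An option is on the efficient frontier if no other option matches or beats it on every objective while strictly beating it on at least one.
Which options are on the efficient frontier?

A: not dominated.
B: dominated by H (network 25≥19, memory 124≥82, price 22.29≤47.87, vCPUs 49≥24).
C: not dominated.
D: not dominated (best memory).
E: dominated by C (network 22≥5, memory 114≥79, price 48.67≤91.93, vCPUs 55≥28).
F: not dominated (best vCPUs).
G: not dominated.
H: not dominated (best price).
I: not dominated.

A, C, D, F, G, H, I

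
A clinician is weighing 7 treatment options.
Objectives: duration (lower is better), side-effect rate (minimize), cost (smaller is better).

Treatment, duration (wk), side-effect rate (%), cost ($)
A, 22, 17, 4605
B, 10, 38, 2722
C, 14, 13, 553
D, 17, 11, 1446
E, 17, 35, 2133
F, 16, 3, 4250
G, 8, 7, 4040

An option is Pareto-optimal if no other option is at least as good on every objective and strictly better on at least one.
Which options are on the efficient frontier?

B, C, D, F, G

A: dominated by C (duration 14≤22, side-effect rate 13≤17, cost 553≤4605).
B: not dominated.
C: not dominated (best cost).
D: not dominated.
E: dominated by C (duration 14≤17, side-effect rate 13≤35, cost 553≤2133).
F: not dominated (best side-effect rate).
G: not dominated (best duration).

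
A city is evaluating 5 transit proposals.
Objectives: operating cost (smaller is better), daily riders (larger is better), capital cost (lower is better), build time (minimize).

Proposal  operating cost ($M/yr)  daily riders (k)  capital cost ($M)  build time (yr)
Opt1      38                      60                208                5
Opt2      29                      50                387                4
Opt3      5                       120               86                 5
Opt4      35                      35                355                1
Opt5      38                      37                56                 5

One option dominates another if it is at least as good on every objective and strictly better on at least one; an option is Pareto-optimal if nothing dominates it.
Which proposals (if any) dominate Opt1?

Opt3

Opt3: operating cost 5≤38, daily riders 120≥60, capital cost 86≤208, build time 5≤5 — dominates Opt1.
Others (Opt2, Opt4, Opt5) are each worse than Opt1 on at least one objective.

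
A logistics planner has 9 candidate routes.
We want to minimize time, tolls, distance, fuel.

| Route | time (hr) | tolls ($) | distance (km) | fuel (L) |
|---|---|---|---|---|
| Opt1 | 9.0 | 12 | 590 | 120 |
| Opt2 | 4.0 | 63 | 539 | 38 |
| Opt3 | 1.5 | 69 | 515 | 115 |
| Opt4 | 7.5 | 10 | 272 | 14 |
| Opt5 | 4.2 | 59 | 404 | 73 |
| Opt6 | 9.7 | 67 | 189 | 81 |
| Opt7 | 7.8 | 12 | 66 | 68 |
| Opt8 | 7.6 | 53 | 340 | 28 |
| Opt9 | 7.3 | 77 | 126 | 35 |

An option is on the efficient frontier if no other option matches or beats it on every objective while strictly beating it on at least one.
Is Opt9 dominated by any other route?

No

Opt1: worse on time (9.0 vs 7.3).
Opt2: worse on distance (539 vs 126).
Opt3: worse on distance (515 vs 126).
Opt4: worse on time (7.5 vs 7.3).
Opt5: worse on distance (404 vs 126).
Opt6: worse on time (9.7 vs 7.3).
Opt7: worse on time (7.8 vs 7.3).
Opt8: worse on time (7.6 vs 7.3).
No option is at least as good as Opt9 on every objective and strictly better on one.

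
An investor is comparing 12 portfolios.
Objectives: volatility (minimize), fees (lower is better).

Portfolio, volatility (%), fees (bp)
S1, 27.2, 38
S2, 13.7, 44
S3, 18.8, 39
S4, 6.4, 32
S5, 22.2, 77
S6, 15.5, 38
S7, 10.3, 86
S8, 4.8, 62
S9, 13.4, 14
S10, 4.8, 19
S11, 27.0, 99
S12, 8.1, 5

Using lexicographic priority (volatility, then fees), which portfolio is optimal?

First minimize volatility: best is 4.8, kept {S8, S10}.
Then minimize fees: best is 19, kept {S10}.

S10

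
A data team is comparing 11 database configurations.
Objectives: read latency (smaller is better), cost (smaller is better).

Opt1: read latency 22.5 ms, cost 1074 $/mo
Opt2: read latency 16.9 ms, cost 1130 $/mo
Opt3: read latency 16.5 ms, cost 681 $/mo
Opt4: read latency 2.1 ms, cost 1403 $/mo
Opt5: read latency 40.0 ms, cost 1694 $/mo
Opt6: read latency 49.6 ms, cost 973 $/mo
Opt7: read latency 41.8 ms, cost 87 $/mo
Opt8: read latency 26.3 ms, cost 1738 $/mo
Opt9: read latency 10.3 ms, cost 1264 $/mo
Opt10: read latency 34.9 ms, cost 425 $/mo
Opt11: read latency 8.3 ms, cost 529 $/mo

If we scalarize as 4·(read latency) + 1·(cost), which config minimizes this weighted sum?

Opt7

Opt1: 4·22.5 + 1·1074 = 1164.0
Opt2: 4·16.9 + 1·1130 = 1197.6
Opt3: 4·16.5 + 1·681 = 747.0
Opt4: 4·2.1 + 1·1403 = 1411.4
Opt5: 4·40.0 + 1·1694 = 1854.0
Opt6: 4·49.6 + 1·973 = 1171.4
Opt7: 4·41.8 + 1·87 = 254.2
Opt8: 4·26.3 + 1·1738 = 1843.2
Opt9: 4·10.3 + 1·1264 = 1305.2
Opt10: 4·34.9 + 1·425 = 564.6
Opt11: 4·8.3 + 1·529 = 562.2
Lowest: Opt7 at 254.2.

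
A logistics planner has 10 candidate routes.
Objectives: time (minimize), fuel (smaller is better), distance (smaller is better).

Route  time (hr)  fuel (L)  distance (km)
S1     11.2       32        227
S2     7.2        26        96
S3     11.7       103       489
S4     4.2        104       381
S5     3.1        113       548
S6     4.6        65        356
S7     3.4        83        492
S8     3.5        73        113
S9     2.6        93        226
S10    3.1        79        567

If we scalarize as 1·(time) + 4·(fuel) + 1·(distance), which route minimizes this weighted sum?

S2

S1: 1·11.2 + 4·32 + 1·227 = 366.2
S2: 1·7.2 + 4·26 + 1·96 = 207.2
S3: 1·11.7 + 4·103 + 1·489 = 912.7
S4: 1·4.2 + 4·104 + 1·381 = 801.2
S5: 1·3.1 + 4·113 + 1·548 = 1003.1
S6: 1·4.6 + 4·65 + 1·356 = 620.6
S7: 1·3.4 + 4·83 + 1·492 = 827.4
S8: 1·3.5 + 4·73 + 1·113 = 408.5
S9: 1·2.6 + 4·93 + 1·226 = 600.6
S10: 1·3.1 + 4·79 + 1·567 = 886.1
Lowest: S2 at 207.2.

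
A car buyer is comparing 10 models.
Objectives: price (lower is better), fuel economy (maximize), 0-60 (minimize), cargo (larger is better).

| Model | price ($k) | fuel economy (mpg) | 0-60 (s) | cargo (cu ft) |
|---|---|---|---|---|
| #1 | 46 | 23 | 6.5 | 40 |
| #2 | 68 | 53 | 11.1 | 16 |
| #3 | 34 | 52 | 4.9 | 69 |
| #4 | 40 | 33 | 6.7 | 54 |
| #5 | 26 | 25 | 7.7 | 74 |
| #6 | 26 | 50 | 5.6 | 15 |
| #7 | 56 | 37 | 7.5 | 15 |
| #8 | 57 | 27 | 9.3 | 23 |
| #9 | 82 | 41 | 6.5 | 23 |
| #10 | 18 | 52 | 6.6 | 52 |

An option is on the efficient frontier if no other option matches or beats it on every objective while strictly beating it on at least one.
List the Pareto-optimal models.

#1: dominated by #3 (price 34≤46, fuel economy 52≥23, 0-60 4.9≤6.5, cargo 69≥40).
#2: not dominated (best fuel economy).
#3: not dominated (best 0-60).
#4: dominated by #3 (price 34≤40, fuel economy 52≥33, 0-60 4.9≤6.7, cargo 69≥54).
#5: not dominated (best cargo).
#6: not dominated.
#7: dominated by #3 (price 34≤56, fuel economy 52≥37, 0-60 4.9≤7.5, cargo 69≥15).
#8: dominated by #3 (price 34≤57, fuel economy 52≥27, 0-60 4.9≤9.3, cargo 69≥23).
#9: dominated by #3 (price 34≤82, fuel economy 52≥41, 0-60 4.9≤6.5, cargo 69≥23).
#10: not dominated (best price).

#2, #3, #5, #6, #10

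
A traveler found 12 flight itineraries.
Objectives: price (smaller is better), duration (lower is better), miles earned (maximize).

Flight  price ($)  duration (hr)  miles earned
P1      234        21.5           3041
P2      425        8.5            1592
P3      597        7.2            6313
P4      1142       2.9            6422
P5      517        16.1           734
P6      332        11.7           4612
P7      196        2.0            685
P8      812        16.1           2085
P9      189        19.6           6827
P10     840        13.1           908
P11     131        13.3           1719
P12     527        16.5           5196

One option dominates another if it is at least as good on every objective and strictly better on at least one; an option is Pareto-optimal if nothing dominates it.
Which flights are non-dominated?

P2, P3, P4, P6, P7, P9, P11, P12

P1: dominated by P9 (price 189≤234, duration 19.6≤21.5, miles earned 6827≥3041).
P2: not dominated.
P3: not dominated.
P4: not dominated.
P5: dominated by P2 (price 425≤517, duration 8.5≤16.1, miles earned 1592≥734).
P6: not dominated.
P7: not dominated (best duration).
P8: dominated by P3 (price 597≤812, duration 7.2≤16.1, miles earned 6313≥2085).
P9: not dominated (best miles earned).
P10: dominated by P2 (price 425≤840, duration 8.5≤13.1, miles earned 1592≥908).
P11: not dominated (best price).
P12: not dominated.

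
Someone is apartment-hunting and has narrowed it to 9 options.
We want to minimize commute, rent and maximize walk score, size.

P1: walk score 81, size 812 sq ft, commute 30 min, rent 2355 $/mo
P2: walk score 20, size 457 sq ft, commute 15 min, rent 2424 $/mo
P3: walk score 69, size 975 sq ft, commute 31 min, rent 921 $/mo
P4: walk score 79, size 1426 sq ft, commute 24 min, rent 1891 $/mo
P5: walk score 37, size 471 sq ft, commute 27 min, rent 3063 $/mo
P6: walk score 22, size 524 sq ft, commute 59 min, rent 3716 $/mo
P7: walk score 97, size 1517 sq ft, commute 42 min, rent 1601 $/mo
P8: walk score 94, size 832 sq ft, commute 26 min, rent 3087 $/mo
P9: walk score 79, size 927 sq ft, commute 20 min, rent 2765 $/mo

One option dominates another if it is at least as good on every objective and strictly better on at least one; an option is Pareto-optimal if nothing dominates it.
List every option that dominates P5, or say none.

P4, P9

P4: walk score 79≥37, size 1426≥471, commute 24≤27, rent 1891≤3063 — dominates P5.
P9: walk score 79≥37, size 927≥471, commute 20≤27, rent 2765≤3063 — dominates P5.
Others (P1, P2, P3, P6, P7, P8) are each worse than P5 on at least one objective.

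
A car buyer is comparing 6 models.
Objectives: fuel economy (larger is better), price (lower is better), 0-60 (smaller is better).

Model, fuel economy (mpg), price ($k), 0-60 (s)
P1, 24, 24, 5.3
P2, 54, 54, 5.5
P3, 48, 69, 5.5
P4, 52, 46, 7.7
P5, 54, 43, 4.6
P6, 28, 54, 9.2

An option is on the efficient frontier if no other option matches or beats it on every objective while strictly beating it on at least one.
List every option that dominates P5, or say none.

P1: worse on fuel economy (24 vs 54).
P2: worse on price (54 vs 43).
P3: worse on fuel economy (48 vs 54).
P4: worse on fuel economy (52 vs 54).
P6: worse on fuel economy (28 vs 54).
No option dominates P5.

none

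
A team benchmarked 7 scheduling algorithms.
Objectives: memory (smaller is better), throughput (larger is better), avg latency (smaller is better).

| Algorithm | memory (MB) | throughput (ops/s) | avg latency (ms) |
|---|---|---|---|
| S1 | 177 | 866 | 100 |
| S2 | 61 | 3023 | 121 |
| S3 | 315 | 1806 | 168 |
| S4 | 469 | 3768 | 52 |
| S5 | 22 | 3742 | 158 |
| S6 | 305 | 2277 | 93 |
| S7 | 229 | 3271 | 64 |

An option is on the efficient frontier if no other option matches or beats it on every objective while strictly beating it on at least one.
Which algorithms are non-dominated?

S1: not dominated.
S2: not dominated.
S3: dominated by S2 (memory 61≤315, throughput 3023≥1806, avg latency 121≤168).
S4: not dominated (best throughput).
S5: not dominated (best memory).
S6: dominated by S7 (memory 229≤305, throughput 3271≥2277, avg latency 64≤93).
S7: not dominated.

S1, S2, S4, S5, S7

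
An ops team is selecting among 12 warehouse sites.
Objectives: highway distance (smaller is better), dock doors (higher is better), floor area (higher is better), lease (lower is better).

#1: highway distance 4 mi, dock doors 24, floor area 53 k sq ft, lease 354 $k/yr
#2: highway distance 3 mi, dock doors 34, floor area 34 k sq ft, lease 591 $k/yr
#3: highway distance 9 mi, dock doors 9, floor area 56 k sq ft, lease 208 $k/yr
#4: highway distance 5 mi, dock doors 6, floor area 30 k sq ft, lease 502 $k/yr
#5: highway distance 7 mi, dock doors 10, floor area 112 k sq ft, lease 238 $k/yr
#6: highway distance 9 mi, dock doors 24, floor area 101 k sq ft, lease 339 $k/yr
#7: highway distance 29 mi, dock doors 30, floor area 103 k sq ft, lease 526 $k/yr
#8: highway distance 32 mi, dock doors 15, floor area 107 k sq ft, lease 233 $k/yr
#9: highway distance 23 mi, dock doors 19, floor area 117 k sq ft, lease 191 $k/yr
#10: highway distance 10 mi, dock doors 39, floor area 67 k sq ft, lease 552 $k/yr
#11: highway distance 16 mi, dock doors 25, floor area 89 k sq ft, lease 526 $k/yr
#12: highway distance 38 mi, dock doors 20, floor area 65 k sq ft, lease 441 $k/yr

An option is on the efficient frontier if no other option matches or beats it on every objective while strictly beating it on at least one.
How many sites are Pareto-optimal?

#1: not dominated.
#2: not dominated (best highway distance).
#3: not dominated.
#4: dominated by #1 (highway distance 4≤5, dock doors 24≥6, floor area 53≥30, lease 354≤502).
#5: not dominated.
#6: not dominated.
#7: not dominated.
#8: dominated by #9 (highway distance 23≤32, dock doors 19≥15, floor area 117≥107, lease 191≤233).
#9: not dominated (best floor area).
#10: not dominated (best dock doors).
#11: not dominated.
#12: dominated by #6 (highway distance 9≤38, dock doors 24≥20, floor area 101≥65, lease 339≤441).
Pareto-optimal: #1, #2, #3, #5, #6, #7, #9, #10, #11 → 9.

9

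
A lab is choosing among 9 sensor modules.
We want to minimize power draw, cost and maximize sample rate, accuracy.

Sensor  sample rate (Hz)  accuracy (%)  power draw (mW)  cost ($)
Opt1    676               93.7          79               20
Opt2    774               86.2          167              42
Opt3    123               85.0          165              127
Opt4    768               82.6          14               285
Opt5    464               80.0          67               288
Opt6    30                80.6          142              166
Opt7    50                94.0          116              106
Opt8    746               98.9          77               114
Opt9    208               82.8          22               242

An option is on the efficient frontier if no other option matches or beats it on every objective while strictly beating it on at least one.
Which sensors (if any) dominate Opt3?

Opt1: sample rate 676≥123, accuracy 93.7≥85.0, power draw 79≤165, cost 20≤127 — dominates Opt3.
Opt8: sample rate 746≥123, accuracy 98.9≥85.0, power draw 77≤165, cost 114≤127 — dominates Opt3.
Others (Opt2, Opt4, Opt5, Opt6, Opt7, Opt9) are each worse than Opt3 on at least one objective.

Opt1, Opt8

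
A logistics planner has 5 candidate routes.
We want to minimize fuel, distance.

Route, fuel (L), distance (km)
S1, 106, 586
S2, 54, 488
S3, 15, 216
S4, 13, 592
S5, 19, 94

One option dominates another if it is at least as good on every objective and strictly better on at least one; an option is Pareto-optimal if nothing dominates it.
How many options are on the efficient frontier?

3

S1: dominated by S2 (fuel 54≤106, distance 488≤586).
S2: dominated by S3 (fuel 15≤54, distance 216≤488).
S3: not dominated.
S4: not dominated (best fuel).
S5: not dominated (best distance).
Pareto-optimal: S3, S4, S5 → 3.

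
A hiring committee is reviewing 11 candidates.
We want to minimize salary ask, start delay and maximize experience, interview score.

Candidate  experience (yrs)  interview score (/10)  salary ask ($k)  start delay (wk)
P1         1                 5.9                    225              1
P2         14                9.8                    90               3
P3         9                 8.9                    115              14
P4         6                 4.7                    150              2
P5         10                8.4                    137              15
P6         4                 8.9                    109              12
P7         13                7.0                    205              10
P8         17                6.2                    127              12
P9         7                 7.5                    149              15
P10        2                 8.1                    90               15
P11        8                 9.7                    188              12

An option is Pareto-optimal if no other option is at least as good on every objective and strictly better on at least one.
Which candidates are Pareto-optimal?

P1, P2, P4, P8

P1: not dominated (best start delay).
P2: not dominated (best interview score).
P3: dominated by P2 (experience 14≥9, interview score 9.8≥8.9, salary ask 90≤115, start delay 3≤14).
P4: not dominated.
P5: dominated by P2 (experience 14≥10, interview score 9.8≥8.4, salary ask 90≤137, start delay 3≤15).
P6: dominated by P2 (experience 14≥4, interview score 9.8≥8.9, salary ask 90≤109, start delay 3≤12).
P7: dominated by P2 (experience 14≥13, interview score 9.8≥7.0, salary ask 90≤205, start delay 3≤10).
P8: not dominated (best experience).
P9: dominated by P2 (experience 14≥7, interview score 9.8≥7.5, salary ask 90≤149, start delay 3≤15).
P10: dominated by P2 (experience 14≥2, interview score 9.8≥8.1, salary ask 90≤90, start delay 3≤15).
P11: dominated by P2 (experience 14≥8, interview score 9.8≥9.7, salary ask 90≤188, start delay 3≤12).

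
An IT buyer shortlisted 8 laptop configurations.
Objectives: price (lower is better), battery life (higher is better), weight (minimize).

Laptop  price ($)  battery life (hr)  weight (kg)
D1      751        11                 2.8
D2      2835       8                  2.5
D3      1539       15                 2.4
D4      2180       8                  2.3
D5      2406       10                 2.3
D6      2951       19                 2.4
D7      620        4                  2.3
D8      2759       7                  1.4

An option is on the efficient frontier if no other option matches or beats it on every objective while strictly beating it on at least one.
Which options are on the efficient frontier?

D1, D3, D4, D5, D6, D7, D8

D1: not dominated.
D2: dominated by D3 (price 1539≤2835, battery life 15≥8, weight 2.4≤2.5).
D3: not dominated.
D4: not dominated.
D5: not dominated.
D6: not dominated (best battery life).
D7: not dominated (best price).
D8: not dominated (best weight).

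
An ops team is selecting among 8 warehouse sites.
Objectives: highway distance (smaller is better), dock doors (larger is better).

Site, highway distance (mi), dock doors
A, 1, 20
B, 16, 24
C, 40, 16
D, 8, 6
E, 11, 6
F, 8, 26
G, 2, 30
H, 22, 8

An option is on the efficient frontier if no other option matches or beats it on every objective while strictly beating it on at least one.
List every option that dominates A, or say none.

B: worse on highway distance (16 vs 1).
C: worse on highway distance (40 vs 1).
D: worse on highway distance (8 vs 1).
E: worse on highway distance (11 vs 1).
F: worse on highway distance (8 vs 1).
G: worse on highway distance (2 vs 1).
H: worse on highway distance (22 vs 1).
No option dominates A.

none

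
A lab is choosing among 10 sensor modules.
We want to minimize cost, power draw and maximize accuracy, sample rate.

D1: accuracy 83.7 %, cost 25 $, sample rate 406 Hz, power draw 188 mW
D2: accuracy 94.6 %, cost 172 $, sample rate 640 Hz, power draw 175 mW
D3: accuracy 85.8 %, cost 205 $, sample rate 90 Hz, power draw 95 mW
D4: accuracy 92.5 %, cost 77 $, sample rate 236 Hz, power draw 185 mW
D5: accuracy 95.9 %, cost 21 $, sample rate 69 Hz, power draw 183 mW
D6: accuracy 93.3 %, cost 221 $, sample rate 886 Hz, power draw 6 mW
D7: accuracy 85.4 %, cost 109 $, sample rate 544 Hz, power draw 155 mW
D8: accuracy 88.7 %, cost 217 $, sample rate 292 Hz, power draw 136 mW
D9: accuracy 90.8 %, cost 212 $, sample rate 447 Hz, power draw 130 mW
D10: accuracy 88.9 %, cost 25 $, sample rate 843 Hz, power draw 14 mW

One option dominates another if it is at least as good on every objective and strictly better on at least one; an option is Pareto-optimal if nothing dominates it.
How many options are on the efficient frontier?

D1: dominated by D10 (accuracy 88.9≥83.7, cost 25≤25, sample rate 843≥406, power draw 14≤188).
D2: not dominated.
D3: dominated by D10 (accuracy 88.9≥85.8, cost 25≤205, sample rate 843≥90, power draw 14≤95).
D4: not dominated.
D5: not dominated (best accuracy).
D6: not dominated (best sample rate).
D7: dominated by D10 (accuracy 88.9≥85.4, cost 25≤109, sample rate 843≥544, power draw 14≤155).
D8: dominated by D9 (accuracy 90.8≥88.7, cost 212≤217, sample rate 447≥292, power draw 130≤136).
D9: not dominated.
D10: not dominated.
Pareto-optimal: D2, D4, D5, D6, D9, D10 → 6.

6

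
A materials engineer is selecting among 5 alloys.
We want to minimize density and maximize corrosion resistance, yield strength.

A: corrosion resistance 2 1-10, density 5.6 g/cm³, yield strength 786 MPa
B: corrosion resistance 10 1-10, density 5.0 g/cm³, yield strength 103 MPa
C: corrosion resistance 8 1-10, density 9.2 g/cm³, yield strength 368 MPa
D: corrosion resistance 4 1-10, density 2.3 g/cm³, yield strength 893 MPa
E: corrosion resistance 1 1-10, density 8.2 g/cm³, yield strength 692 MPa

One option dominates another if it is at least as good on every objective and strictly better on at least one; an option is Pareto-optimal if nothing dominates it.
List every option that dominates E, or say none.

A: corrosion resistance 2≥1, density 5.6≤8.2, yield strength 786≥692 — dominates E.
D: corrosion resistance 4≥1, density 2.3≤8.2, yield strength 893≥692 — dominates E.
Others (B, C) are each worse than E on at least one objective.

A, D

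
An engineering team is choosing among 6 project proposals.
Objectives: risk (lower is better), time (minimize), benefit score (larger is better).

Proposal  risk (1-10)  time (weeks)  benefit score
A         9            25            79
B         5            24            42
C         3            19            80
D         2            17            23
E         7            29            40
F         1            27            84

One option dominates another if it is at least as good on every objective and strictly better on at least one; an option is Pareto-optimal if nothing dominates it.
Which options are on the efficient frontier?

C, D, F

A: dominated by C (risk 3≤9, time 19≤25, benefit score 80≥79).
B: dominated by C (risk 3≤5, time 19≤24, benefit score 80≥42).
C: not dominated.
D: not dominated (best time).
E: dominated by B (risk 5≤7, time 24≤29, benefit score 42≥40).
F: not dominated (best risk).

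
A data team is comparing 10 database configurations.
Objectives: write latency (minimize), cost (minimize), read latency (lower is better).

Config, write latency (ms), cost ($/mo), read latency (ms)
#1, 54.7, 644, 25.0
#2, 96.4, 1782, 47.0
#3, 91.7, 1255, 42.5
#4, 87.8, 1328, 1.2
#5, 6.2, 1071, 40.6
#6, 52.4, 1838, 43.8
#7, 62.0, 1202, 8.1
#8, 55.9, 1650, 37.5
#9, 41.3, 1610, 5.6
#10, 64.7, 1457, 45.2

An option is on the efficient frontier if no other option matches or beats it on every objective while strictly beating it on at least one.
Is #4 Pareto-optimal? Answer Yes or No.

Yes

#1: worse on read latency (25.0 vs 1.2).
#2: worse on write latency (96.4 vs 87.8).
#3: worse on write latency (91.7 vs 87.8).
#5: worse on read latency (40.6 vs 1.2).
#6: worse on cost (1838 vs 1328).
#7: worse on read latency (8.1 vs 1.2).
#8: worse on cost (1650 vs 1328).
#9: worse on cost (1610 vs 1328).
#10: worse on cost (1457 vs 1328).
No option is at least as good as #4 on every objective and strictly better on one.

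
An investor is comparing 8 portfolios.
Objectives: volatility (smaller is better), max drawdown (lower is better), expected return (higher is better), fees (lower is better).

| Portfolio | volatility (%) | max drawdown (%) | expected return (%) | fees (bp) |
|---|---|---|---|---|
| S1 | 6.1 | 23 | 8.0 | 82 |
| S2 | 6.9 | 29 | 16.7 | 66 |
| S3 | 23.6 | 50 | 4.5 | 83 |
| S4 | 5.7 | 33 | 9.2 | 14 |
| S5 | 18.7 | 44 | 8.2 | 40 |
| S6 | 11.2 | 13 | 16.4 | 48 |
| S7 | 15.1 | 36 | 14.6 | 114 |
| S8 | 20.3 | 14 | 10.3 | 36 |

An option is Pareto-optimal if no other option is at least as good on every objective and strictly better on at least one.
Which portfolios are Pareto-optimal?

S1, S2, S4, S6, S8

S1: not dominated.
S2: not dominated (best expected return).
S3: dominated by S1 (volatility 6.1≤23.6, max drawdown 23≤50, expected return 8.0≥4.5, fees 82≤83).
S4: not dominated (best volatility).
S5: dominated by S4 (volatility 5.7≤18.7, max drawdown 33≤44, expected return 9.2≥8.2, fees 14≤40).
S6: not dominated (best max drawdown).
S7: dominated by S2 (volatility 6.9≤15.1, max drawdown 29≤36, expected return 16.7≥14.6, fees 66≤114).
S8: not dominated.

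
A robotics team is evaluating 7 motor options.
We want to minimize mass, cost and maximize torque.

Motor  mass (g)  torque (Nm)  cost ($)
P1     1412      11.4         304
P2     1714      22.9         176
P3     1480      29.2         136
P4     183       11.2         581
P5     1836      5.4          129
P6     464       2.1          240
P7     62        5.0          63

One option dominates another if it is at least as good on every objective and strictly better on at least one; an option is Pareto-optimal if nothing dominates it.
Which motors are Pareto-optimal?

P1: not dominated.
P2: dominated by P3 (mass 1480≤1714, torque 29.2≥22.9, cost 136≤176).
P3: not dominated (best torque).
P4: not dominated.
P5: not dominated.
P6: dominated by P7 (mass 62≤464, torque 5.0≥2.1, cost 63≤240).
P7: not dominated (best mass).

P1, P3, P4, P5, P7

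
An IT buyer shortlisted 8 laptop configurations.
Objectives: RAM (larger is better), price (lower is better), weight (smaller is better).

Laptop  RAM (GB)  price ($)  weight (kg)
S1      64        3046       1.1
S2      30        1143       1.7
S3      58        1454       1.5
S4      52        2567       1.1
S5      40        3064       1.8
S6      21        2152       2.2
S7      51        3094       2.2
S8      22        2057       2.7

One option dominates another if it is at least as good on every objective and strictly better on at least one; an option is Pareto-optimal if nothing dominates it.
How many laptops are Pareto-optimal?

4

S1: not dominated (best RAM).
S2: not dominated (best price).
S3: not dominated.
S4: not dominated.
S5: dominated by S1 (RAM 64≥40, price 3046≤3064, weight 1.1≤1.8).
S6: dominated by S2 (RAM 30≥21, price 1143≤2152, weight 1.7≤2.2).
S7: dominated by S1 (RAM 64≥51, price 3046≤3094, weight 1.1≤2.2).
S8: dominated by S2 (RAM 30≥22, price 1143≤2057, weight 1.7≤2.7).
Pareto-optimal: S1, S2, S3, S4 → 4.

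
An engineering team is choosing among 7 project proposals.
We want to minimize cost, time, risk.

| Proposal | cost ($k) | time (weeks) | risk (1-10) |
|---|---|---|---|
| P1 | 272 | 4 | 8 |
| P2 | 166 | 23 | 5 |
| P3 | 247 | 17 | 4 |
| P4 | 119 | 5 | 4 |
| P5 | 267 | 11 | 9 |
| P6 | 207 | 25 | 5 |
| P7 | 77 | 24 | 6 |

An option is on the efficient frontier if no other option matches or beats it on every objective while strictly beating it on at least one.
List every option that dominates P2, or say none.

P4: cost 119≤166, time 5≤23, risk 4≤5 — dominates P2.
Others (P1, P3, P5, P6, P7) are each worse than P2 on at least one objective.

P4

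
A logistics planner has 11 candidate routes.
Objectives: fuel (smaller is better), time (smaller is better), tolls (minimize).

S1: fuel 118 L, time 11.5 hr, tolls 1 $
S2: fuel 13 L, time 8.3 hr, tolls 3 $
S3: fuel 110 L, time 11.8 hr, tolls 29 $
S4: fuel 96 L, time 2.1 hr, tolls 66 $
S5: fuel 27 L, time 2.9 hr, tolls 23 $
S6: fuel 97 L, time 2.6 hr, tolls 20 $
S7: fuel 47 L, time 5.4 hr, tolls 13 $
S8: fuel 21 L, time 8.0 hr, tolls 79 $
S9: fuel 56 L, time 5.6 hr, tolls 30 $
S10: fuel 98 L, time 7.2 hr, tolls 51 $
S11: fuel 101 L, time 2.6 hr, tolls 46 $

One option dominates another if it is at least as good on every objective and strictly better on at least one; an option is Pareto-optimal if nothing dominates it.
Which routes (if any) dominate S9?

S5, S7

S5: fuel 27≤56, time 2.9≤5.6, tolls 23≤30 — dominates S9.
S7: fuel 47≤56, time 5.4≤5.6, tolls 13≤30 — dominates S9.
Others (S1, S2, S3, S4, S6, S8, S10, S11) are each worse than S9 on at least one objective.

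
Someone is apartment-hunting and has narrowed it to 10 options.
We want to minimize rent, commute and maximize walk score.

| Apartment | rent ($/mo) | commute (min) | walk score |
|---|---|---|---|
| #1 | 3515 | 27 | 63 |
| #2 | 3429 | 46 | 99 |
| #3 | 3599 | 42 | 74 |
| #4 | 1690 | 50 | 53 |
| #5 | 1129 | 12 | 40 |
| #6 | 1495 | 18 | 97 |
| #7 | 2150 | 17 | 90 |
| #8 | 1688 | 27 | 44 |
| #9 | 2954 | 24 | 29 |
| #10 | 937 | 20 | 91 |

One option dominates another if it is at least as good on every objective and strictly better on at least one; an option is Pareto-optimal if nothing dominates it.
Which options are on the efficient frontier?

#2, #5, #6, #7, #10

#1: dominated by #6 (rent 1495≤3515, commute 18≤27, walk score 97≥63).
#2: not dominated (best walk score).
#3: dominated by #6 (rent 1495≤3599, commute 18≤42, walk score 97≥74).
#4: dominated by #6 (rent 1495≤1690, commute 18≤50, walk score 97≥53).
#5: not dominated (best commute).
#6: not dominated.
#7: not dominated.
#8: dominated by #6 (rent 1495≤1688, commute 18≤27, walk score 97≥44).
#9: dominated by #5 (rent 1129≤2954, commute 12≤24, walk score 40≥29).
#10: not dominated (best rent).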